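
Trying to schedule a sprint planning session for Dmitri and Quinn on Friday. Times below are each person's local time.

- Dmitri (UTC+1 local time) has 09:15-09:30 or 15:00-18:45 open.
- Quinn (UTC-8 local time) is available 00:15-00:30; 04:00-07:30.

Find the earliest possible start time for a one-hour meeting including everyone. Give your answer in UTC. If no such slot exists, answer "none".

Dmitri in UTC: 08:15-08:30, 14:00-17:45 (subtract 1h to convert from UTC+1).
Quinn in UTC: 08:15-08:30, 12:00-15:30 (add 8h to convert from UTC-8).
Dmitri ∩ Quinn: 08:15-08:30, 14:00-15:30.
The first common window of at least 60 minutes is 14:00-15:30, so the earliest start is 14:00.

14:00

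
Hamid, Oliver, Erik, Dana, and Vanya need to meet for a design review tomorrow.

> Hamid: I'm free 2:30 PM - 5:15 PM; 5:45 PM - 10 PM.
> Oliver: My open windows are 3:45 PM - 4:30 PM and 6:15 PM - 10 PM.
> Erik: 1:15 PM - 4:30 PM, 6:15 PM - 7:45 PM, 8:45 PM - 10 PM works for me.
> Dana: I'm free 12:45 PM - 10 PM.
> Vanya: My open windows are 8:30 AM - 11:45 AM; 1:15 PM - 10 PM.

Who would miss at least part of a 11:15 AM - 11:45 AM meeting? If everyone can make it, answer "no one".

Dana, Erik, Hamid, Oliver

Hamid: not fully free for 11:15-11:45. Oliver: not fully free for 11:15-11:45. Erik: not fully free for 11:15-11:45. Dana: not fully free for 11:15-11:45. Vanya: free for 11:15-11:45.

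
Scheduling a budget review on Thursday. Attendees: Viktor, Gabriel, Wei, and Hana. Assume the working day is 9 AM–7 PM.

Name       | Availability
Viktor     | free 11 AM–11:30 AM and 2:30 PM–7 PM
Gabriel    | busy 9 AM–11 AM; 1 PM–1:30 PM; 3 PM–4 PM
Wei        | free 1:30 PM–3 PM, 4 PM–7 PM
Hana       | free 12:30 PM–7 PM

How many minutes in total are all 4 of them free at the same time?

210

Viktor free: 11:00-11:30, 14:30-19:00.
Gabriel free: 11:00-13:00, 13:30-15:00, 16:00-19:00 (invert busy blocks within the working day).
Wei free: 13:30-15:00, 16:00-19:00.
Hana free: 12:30-19:00.
Viktor ∩ Gabriel: 11:00-11:30, 14:30-15:00, 16:00-19:00.
Viktor ∩ Gabriel ∩ Wei: 14:30-15:00, 16:00-19:00.
Viktor ∩ Gabriel ∩ Wei ∩ Hana: 14:30-15:00, 16:00-19:00.
Those are the intersection windows.
Summing the common windows: 30 + 180 = 210 minutes.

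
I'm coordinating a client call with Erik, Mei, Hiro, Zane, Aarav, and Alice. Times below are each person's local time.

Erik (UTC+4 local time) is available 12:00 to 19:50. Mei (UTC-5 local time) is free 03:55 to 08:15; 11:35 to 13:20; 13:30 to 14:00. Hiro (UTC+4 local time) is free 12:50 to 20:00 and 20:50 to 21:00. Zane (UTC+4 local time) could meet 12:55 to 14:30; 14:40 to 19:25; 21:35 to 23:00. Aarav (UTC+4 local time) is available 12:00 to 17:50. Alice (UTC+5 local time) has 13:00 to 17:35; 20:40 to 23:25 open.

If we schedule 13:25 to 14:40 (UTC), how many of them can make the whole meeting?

Erik in UTC: 08:00-15:50 (subtract 4h to convert from UTC+4).
Mei in UTC: 08:55-13:15, 16:35-18:20, 18:30-19:00 (add 5h to convert from UTC-5).
Hiro in UTC: 08:50-16:00, 16:50-17:00 (subtract 4h to convert from UTC+4).
Zane in UTC: 08:55-10:30, 10:40-15:25, 17:35-19:00 (subtract 4h to convert from UTC+4).
Aarav in UTC: 08:00-13:50 (subtract 4h to convert from UTC+4).
Alice in UTC: 08:00-12:35, 15:40-18:25 (subtract 5h to convert from UTC+5).
Erik, Hiro, and Zane can make the full 13:25-14:40 slot — that's 3.

3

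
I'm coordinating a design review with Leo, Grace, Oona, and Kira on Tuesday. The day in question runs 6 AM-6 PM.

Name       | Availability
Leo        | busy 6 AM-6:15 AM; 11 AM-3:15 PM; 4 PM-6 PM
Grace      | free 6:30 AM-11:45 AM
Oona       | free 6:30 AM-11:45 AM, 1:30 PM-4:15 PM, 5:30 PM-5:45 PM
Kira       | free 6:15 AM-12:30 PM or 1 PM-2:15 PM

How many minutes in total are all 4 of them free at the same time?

270

Leo free: 06:15-11:00, 15:15-16:00 (invert busy blocks within the working day).
Grace free: 06:30-11:45.
Oona free: 06:30-11:45, 13:30-16:15, 17:30-17:45.
Kira free: 06:15-12:30, 13:00-14:15.
Leo ∩ Grace: 06:30-11:00.
Leo ∩ Grace ∩ Oona: 06:30-11:00.
Leo ∩ Grace ∩ Oona ∩ Kira: 06:30-11:00.
That's a single block of 270 minutes.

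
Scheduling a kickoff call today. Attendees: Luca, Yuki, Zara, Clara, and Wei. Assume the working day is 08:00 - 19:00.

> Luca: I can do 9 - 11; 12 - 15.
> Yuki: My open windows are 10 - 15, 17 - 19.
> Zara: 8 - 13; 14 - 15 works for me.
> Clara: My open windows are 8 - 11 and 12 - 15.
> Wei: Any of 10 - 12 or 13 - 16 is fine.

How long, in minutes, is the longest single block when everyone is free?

Luca ∩ Yuki: 10:00-11:00, 12:00-15:00.
Luca ∩ Yuki ∩ Zara: 10:00-11:00, 12:00-13:00, 14:00-15:00.
Luca ∩ Yuki ∩ Zara ∩ Clara: 10:00-11:00, 12:00-13:00, 14:00-15:00.
Luca ∩ Yuki ∩ Zara ∩ Clara ∩ Wei: 10:00-11:00, 14:00-15:00.
The longest is 10:00-11:00 at 60 minutes.

60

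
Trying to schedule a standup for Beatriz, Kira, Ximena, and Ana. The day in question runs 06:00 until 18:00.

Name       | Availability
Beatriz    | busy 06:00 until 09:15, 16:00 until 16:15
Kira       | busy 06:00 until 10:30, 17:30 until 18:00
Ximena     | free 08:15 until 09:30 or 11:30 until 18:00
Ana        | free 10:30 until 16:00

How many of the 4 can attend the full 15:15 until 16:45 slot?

2

Beatriz free: 09:15-16:00, 16:15-18:00 (invert busy blocks within the working day).
Kira free: 10:30-17:30 (invert busy blocks within the working day).
Ximena free: 08:15-09:30, 11:30-18:00.
Ana free: 10:30-16:00.
Kira and Ximena can make the full 15:15-16:45 slot — that's 2.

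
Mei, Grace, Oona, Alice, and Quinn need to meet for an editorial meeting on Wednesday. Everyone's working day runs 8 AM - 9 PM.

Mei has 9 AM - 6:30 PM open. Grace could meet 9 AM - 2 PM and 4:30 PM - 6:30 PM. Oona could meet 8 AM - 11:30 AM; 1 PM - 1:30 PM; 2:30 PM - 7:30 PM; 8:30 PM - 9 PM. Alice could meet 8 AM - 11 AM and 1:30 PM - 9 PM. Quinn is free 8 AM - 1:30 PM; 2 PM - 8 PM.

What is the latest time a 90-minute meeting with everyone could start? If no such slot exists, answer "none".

17:00

Mei ∩ Grace: 09:00-14:00, 16:30-18:30.
Mei ∩ Grace ∩ Oona: 09:00-11:30, 13:00-13:30, 16:30-18:30.
Mei ∩ Grace ∩ Oona ∩ Alice: 09:00-11:00, 16:30-18:30.
Mei ∩ Grace ∩ Oona ∩ Alice ∩ Quinn: 09:00-11:00, 16:30-18:30.
The last common window of at least 90 minutes is 16:30-18:30; a 90-minute meeting can start as late as 17:00 and still end by 18:30.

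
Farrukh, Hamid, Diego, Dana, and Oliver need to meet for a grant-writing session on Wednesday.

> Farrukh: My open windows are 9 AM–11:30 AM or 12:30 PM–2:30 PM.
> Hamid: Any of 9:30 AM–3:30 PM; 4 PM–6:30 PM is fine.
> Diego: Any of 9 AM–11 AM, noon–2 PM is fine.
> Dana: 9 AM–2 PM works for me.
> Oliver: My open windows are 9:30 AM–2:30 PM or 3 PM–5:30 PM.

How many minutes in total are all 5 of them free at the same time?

Farrukh ∩ Hamid: 09:30-11:30, 12:30-14:30.
Farrukh ∩ Hamid ∩ Diego: 09:30-11:00, 12:30-14:00.
Farrukh ∩ Hamid ∩ Diego ∩ Dana: 09:30-11:00, 12:30-14:00.
Farrukh ∩ Hamid ∩ Diego ∩ Dana ∩ Oliver: 09:30-11:00, 12:30-14:00.
Summing the common windows: 90 + 90 = 180 minutes.

180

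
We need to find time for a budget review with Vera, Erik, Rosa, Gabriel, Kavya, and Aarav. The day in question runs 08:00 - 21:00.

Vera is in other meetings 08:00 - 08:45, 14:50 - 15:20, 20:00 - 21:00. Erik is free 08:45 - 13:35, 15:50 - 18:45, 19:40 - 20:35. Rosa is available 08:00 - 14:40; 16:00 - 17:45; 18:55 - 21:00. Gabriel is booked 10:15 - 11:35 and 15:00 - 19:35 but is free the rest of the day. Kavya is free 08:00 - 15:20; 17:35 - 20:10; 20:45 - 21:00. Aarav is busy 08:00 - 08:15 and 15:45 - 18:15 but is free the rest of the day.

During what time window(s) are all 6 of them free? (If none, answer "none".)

08:45-10:15, 11:35-13:35, 19:40-20:00

Vera free: 08:45-14:50, 15:20-20:00 (invert busy blocks within the working day).
Erik free: 08:45-13:35, 15:50-18:45, 19:40-20:35.
Rosa free: 08:00-14:40, 16:00-17:45, 18:55-21:00.
Gabriel free: 08:00-10:15, 11:35-15:00, 19:35-21:00 (invert busy blocks within the working day).
Kavya free: 08:00-15:20, 17:35-20:10, 20:45-21:00.
Aarav free: 08:15-15:45, 18:15-21:00 (invert busy blocks within the working day).
Vera ∩ Erik: 08:45-13:35, 15:50-18:45, 19:40-20:00.
Vera ∩ Erik ∩ Rosa: 08:45-13:35, 16:00-17:45, 19:40-20:00.
Vera ∩ Erik ∩ Rosa ∩ Gabriel: 08:45-10:15, 11:35-13:35, 19:40-20:00.
Vera ∩ Erik ∩ Rosa ∩ Gabriel ∩ Kavya: 08:45-10:15, 11:35-13:35, 19:40-20:00.
Vera ∩ Erik ∩ Rosa ∩ Gabriel ∩ Kavya ∩ Aarav: 08:45-10:15, 11:35-13:35, 19:40-20:00.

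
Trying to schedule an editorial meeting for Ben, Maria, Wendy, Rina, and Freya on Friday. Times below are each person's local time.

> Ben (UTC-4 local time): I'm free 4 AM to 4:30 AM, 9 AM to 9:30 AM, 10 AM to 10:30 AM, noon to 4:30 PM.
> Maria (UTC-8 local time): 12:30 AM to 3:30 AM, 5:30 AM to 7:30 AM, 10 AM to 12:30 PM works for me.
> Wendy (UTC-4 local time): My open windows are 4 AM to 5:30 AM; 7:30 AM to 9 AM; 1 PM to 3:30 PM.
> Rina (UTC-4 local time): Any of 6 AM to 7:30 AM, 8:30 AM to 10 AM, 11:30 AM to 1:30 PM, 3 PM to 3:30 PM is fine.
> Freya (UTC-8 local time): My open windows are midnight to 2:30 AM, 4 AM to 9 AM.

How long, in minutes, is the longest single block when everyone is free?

0

Ben in UTC: 08:00-08:30, 13:00-13:30, 14:00-14:30, 16:00-20:30 (add 4h to convert from UTC-4).
Maria in UTC: 08:30-11:30, 13:30-15:30, 18:00-20:30 (add 8h to convert from UTC-8).
Wendy in UTC: 08:00-09:30, 11:30-13:00, 17:00-19:30 (add 4h to convert from UTC-4).
Rina in UTC: 10:00-11:30, 12:30-14:00, 15:30-17:30, 19:00-19:30 (add 4h to convert from UTC-4).
Freya in UTC: 08:00-10:30, 12:00-17:00 (add 8h to convert from UTC-8).
Ben ∩ Maria: 14:00-14:30, 18:00-20:30.
Ben ∩ Maria ∩ Wendy: 18:00-19:30.
Ben ∩ Maria ∩ Wendy ∩ Rina: 19:00-19:30.
Ben ∩ Maria ∩ Wendy ∩ Rina ∩ Freya: ∅.
There is no time when everyone is free.
No common window exists, so the longest block is 0 minutes.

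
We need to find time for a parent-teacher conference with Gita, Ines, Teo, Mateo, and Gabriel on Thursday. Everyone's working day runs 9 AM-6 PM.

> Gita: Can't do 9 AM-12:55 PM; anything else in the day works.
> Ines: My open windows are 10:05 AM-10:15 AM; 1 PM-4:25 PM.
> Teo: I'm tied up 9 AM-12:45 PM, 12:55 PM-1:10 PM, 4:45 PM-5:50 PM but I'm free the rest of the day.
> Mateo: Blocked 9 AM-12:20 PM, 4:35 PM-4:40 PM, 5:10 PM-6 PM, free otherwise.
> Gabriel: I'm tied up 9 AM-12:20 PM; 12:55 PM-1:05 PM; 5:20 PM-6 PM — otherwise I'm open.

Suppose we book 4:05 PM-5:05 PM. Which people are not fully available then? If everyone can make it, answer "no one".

Gita free: 12:55-18:00 (invert busy blocks within the working day).
Ines free: 10:05-10:15, 13:00-16:25.
Teo free: 12:45-12:55, 13:10-16:45, 17:50-18:00 (invert busy blocks within the working day).
Mateo free: 12:20-16:35, 16:40-17:10 (invert busy blocks within the working day).
Gabriel free: 12:20-12:55, 13:05-17:20 (invert busy blocks within the working day).
Gita: free for 16:05-17:05. Ines: not fully free for 16:05-17:05. Teo: not fully free for 16:05-17:05. Mateo: not fully free for 16:05-17:05. Gabriel: free for 16:05-17:05.

Ines, Mateo, Teo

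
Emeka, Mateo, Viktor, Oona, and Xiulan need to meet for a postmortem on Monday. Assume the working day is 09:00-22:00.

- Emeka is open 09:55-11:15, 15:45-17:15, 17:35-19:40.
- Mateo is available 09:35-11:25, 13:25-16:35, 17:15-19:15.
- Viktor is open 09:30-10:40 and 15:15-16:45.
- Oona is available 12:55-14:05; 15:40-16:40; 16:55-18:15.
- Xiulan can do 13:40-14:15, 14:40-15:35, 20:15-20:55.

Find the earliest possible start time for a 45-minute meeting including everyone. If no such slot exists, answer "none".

none

Emeka ∩ Mateo: 09:55-11:15, 15:45-16:35, 17:35-19:15.
Emeka ∩ Mateo ∩ Viktor: 09:55-10:40, 15:45-16:35.
Emeka ∩ Mateo ∩ Viktor ∩ Oona: 15:45-16:35.
Emeka ∩ Mateo ∩ Viktor ∩ Oona ∩ Xiulan: ∅.
There is no time when everyone is free.
No common window is at least 45 minutes long.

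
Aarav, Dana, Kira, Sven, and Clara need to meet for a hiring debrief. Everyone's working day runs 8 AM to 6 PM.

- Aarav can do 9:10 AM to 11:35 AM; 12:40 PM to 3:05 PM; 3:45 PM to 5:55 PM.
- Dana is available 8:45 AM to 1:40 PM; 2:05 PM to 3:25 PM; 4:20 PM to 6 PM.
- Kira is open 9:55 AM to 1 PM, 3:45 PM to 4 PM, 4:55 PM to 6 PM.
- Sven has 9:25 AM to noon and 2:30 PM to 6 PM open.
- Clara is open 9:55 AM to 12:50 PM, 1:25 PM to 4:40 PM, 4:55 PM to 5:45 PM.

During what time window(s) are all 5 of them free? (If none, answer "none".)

Aarav ∩ Dana: 09:10-11:35, 12:40-13:40, 14:05-15:05, 16:20-17:55.
Aarav ∩ Dana ∩ Kira: 09:55-11:35, 12:40-13:00, 16:55-17:55.
Aarav ∩ Dana ∩ Kira ∩ Sven: 09:55-11:35, 16:55-17:55.
Aarav ∩ Dana ∩ Kira ∩ Sven ∩ Clara: 09:55-11:35, 16:55-17:45.

09:55-11:35, 16:55-17:45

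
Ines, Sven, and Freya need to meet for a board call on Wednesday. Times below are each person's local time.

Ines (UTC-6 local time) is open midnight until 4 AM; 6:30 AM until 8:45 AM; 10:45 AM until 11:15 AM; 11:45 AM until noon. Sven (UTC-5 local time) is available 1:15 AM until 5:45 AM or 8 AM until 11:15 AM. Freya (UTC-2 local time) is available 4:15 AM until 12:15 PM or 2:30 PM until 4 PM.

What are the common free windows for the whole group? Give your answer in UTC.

06:15-10:00, 13:00-14:15

Ines in UTC: 06:00-10:00, 12:30-14:45, 16:45-17:15, 17:45-18:00 (add 6h to convert from UTC-6).
Sven in UTC: 06:15-10:45, 13:00-16:15 (add 5h to convert from UTC-5).
Freya in UTC: 06:15-14:15, 16:30-18:00 (add 2h to convert from UTC-2).
Ines ∩ Sven: 06:15-10:00, 13:00-14:45.
Ines ∩ Sven ∩ Freya: 06:15-10:00, 13:00-14:15.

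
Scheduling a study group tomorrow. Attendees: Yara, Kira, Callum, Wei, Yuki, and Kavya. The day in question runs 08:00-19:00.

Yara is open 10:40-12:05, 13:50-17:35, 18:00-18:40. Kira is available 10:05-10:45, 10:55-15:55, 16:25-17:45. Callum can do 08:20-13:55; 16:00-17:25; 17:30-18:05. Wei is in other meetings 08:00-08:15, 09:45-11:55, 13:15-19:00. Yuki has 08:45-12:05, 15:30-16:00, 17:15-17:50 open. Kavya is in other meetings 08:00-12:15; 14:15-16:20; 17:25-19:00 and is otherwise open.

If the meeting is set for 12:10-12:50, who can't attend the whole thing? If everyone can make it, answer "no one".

Yara free: 10:40-12:05, 13:50-17:35, 18:00-18:40.
Kira free: 10:05-10:45, 10:55-15:55, 16:25-17:45.
Callum free: 08:20-13:55, 16:00-17:25, 17:30-18:05.
Wei free: 08:15-09:45, 11:55-13:15 (invert busy blocks within the working day).
Yuki free: 08:45-12:05, 15:30-16:00, 17:15-17:50.
Kavya free: 12:15-14:15, 16:20-17:25 (invert busy blocks within the working day).
Yara: not fully free for 12:10-12:50. Kira: free for 12:10-12:50. Callum: free for 12:10-12:50. Wei: free for 12:10-12:50. Yuki: not fully free for 12:10-12:50. Kavya: not fully free for 12:10-12:50.

Kavya, Yara, Yuki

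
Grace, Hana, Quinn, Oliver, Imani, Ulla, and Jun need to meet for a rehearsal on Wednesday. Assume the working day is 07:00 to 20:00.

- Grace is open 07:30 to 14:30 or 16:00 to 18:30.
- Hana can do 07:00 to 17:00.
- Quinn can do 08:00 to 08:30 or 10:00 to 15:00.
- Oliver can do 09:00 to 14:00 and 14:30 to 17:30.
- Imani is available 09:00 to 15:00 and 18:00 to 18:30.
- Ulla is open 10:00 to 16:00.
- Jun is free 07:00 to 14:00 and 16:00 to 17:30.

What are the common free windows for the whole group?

10:00-14:00

Grace ∩ Hana: 07:30-14:30, 16:00-17:00.
Grace ∩ Hana ∩ Quinn: 08:00-08:30, 10:00-14:30.
Grace ∩ Hana ∩ Quinn ∩ Oliver: 10:00-14:00.
Grace ∩ Hana ∩ Quinn ∩ Oliver ∩ Imani: 10:00-14:00.
Grace ∩ Hana ∩ Quinn ∩ Oliver ∩ Imani ∩ Ulla: 10:00-14:00.
Grace ∩ Hana ∩ Quinn ∩ Oliver ∩ Imani ∩ Ulla ∩ Jun: 10:00-14:00.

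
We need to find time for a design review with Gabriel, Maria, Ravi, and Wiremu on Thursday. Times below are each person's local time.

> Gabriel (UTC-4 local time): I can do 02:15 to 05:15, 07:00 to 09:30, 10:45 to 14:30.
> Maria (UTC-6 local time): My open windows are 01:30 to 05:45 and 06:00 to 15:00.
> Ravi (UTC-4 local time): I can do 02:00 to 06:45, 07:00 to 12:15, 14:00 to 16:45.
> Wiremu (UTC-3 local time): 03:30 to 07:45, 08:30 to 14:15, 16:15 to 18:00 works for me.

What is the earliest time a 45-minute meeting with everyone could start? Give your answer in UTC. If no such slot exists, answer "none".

Gabriel in UTC: 06:15-09:15, 11:00-13:30, 14:45-18:30 (add 4h to convert from UTC-4).
Maria in UTC: 07:30-11:45, 12:00-21:00 (add 6h to convert from UTC-6).
Ravi in UTC: 06:00-10:45, 11:00-16:15, 18:00-20:45 (add 4h to convert from UTC-4).
Wiremu in UTC: 06:30-10:45, 11:30-17:15, 19:15-21:00 (add 3h to convert from UTC-3).
Gabriel ∩ Maria: 07:30-09:15, 11:00-11:45, 12:00-13:30, 14:45-18:30.
Gabriel ∩ Maria ∩ Ravi: 07:30-09:15, 11:00-11:45, 12:00-13:30, 14:45-16:15, 18:00-18:30.
Gabriel ∩ Maria ∩ Ravi ∩ Wiremu: 07:30-09:15, 11:30-11:45, 12:00-13:30, 14:45-16:15.
So the common availability across everyone is 07:30-09:15, 11:30-11:45, 12:00-13:30, 14:45-16:15.
The first common window of at least 45 minutes is 07:30-09:15, so the earliest start is 07:30.

07:30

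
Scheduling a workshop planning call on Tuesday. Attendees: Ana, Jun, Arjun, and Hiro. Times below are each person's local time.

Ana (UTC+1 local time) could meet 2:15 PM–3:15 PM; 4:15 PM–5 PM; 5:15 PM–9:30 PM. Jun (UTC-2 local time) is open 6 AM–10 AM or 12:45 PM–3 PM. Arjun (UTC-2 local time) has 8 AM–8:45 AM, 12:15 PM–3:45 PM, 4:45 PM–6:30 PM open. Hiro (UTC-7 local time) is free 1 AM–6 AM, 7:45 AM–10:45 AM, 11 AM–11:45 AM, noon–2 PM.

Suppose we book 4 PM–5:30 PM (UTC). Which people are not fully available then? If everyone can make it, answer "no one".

Ana, Jun

Ana in UTC: 13:15-14:15, 15:15-16:00, 16:15-20:30 (subtract 1h to convert from UTC+1).
Jun in UTC: 08:00-12:00, 14:45-17:00 (add 2h to convert from UTC-2).
Arjun in UTC: 10:00-10:45, 14:15-17:45, 18:45-20:30 (add 2h to convert from UTC-2).
Hiro in UTC: 08:00-13:00, 14:45-17:45, 18:00-18:45, 19:00-21:00 (add 7h to convert from UTC-7).
Ana: not fully free for 16:00-17:30. Jun: not fully free for 16:00-17:30. Arjun: free for 16:00-17:30. Hiro: free for 16:00-17:30.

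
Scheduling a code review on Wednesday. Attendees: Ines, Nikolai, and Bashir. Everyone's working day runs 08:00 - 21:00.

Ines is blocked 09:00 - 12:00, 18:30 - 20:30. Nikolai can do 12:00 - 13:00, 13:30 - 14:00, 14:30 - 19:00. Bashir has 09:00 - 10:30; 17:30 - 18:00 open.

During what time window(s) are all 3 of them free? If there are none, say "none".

Ines free: 08:00-09:00, 12:00-18:30, 20:30-21:00 (invert busy blocks within the working day).
Nikolai free: 12:00-13:00, 13:30-14:00, 14:30-19:00.
Bashir free: 09:00-10:30, 17:30-18:00.
Ines ∩ Nikolai: 12:00-13:00, 13:30-14:00, 14:30-18:30.
Ines ∩ Nikolai ∩ Bashir: 17:30-18:00.

17:30-18:00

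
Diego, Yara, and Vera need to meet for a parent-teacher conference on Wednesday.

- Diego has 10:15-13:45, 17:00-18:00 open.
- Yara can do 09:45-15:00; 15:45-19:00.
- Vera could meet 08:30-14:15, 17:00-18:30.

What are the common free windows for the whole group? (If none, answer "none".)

10:15-13:45, 17:00-18:00

Diego ∩ Yara: 10:15-13:45, 17:00-18:00.
Diego ∩ Yara ∩ Vera: 10:15-13:45, 17:00-18:00.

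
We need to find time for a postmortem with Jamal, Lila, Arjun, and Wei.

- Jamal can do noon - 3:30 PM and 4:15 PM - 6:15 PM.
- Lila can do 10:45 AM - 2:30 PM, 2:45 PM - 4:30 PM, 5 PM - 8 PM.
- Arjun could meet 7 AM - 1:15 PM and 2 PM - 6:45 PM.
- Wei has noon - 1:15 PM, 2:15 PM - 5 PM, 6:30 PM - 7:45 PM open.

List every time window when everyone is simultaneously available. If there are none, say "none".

Jamal ∩ Lila: 12:00-14:30, 14:45-15:30, 16:15-16:30, 17:00-18:15.
Jamal ∩ Lila ∩ Arjun: 12:00-13:15, 14:00-14:30, 14:45-15:30, 16:15-16:30, 17:00-18:15.
Jamal ∩ Lila ∩ Arjun ∩ Wei: 12:00-13:15, 14:15-14:30, 14:45-15:30, 16:15-16:30.
Those are the intersection windows.

12:00-13:15, 14:15-14:30, 14:45-15:30, 16:15-16:30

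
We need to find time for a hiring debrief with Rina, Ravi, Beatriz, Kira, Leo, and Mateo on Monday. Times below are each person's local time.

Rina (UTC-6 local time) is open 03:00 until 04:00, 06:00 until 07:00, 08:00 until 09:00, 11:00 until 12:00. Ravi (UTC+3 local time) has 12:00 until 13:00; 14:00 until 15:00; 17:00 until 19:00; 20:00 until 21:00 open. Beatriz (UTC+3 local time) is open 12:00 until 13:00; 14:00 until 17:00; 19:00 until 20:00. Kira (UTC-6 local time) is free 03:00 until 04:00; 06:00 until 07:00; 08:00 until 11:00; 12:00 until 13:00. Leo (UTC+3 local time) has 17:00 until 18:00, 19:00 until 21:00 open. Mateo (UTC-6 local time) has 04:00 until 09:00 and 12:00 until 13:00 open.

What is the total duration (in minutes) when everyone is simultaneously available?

0

Rina in UTC: 09:00-10:00, 12:00-13:00, 14:00-15:00, 17:00-18:00 (add 6h to convert from UTC-6).
Ravi in UTC: 09:00-10:00, 11:00-12:00, 14:00-16:00, 17:00-18:00 (subtract 3h to convert from UTC+3).
Beatriz in UTC: 09:00-10:00, 11:00-14:00, 16:00-17:00 (subtract 3h to convert from UTC+3).
Kira in UTC: 09:00-10:00, 12:00-13:00, 14:00-17:00, 18:00-19:00 (add 6h to convert from UTC-6).
Leo in UTC: 14:00-15:00, 16:00-18:00 (subtract 3h to convert from UTC+3).
Mateo in UTC: 10:00-15:00, 18:00-19:00 (add 6h to convert from UTC-6).
Rina ∩ Ravi: 09:00-10:00, 14:00-15:00, 17:00-18:00.
Rina ∩ Ravi ∩ Beatriz: 09:00-10:00.
Rina ∩ Ravi ∩ Beatriz ∩ Kira: 09:00-10:00.
Rina ∩ Ravi ∩ Beatriz ∩ Kira ∩ Leo: ∅.
Rina ∩ Ravi ∩ Beatriz ∩ Kira ∩ Leo ∩ Mateo: ∅.
There is no time when everyone is free.
There is no common window, so the total is 0 minutes.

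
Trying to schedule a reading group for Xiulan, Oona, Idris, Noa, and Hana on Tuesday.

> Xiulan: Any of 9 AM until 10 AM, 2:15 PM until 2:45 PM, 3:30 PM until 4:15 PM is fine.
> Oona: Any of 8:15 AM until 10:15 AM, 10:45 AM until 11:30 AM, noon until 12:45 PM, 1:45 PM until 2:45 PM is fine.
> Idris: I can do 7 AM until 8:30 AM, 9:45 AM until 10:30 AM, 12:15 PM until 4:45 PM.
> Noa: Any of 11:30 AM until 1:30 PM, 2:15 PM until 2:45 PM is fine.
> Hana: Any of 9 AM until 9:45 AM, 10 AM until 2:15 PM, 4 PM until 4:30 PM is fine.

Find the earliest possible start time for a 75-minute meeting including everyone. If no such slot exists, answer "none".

none

Xiulan ∩ Oona: 09:00-10:00, 14:15-14:45.
Xiulan ∩ Oona ∩ Idris: 09:45-10:00, 14:15-14:45.
Xiulan ∩ Oona ∩ Idris ∩ Noa: 14:15-14:45.
Xiulan ∩ Oona ∩ Idris ∩ Noa ∩ Hana: ∅.
There is no time when everyone is free.
No common window is at least 75 minutes long.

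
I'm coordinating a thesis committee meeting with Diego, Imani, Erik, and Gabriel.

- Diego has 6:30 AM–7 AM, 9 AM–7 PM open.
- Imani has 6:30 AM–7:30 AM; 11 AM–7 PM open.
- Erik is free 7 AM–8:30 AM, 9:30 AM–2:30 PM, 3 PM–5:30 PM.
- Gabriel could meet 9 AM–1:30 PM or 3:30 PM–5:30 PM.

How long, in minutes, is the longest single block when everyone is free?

150

Diego ∩ Imani: 06:30-07:00, 11:00-19:00.
Diego ∩ Imani ∩ Erik: 11:00-14:30, 15:00-17:30.
Diego ∩ Imani ∩ Erik ∩ Gabriel: 11:00-13:30, 15:30-17:30.
The longest is 11:00-13:30 at 150 minutes.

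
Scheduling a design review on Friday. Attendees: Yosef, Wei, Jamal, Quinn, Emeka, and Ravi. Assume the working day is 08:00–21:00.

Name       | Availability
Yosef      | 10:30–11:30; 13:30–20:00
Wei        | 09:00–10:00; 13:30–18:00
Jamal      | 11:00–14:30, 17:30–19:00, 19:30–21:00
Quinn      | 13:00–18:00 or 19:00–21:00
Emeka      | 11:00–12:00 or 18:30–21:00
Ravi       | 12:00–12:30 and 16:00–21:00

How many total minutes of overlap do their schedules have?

0

Yosef ∩ Wei: 13:30-18:00.
Yosef ∩ Wei ∩ Jamal: 13:30-14:30, 17:30-18:00.
Yosef ∩ Wei ∩ Jamal ∩ Quinn: 13:30-14:30, 17:30-18:00.
Yosef ∩ Wei ∩ Jamal ∩ Quinn ∩ Emeka: ∅.
Yosef ∩ Wei ∩ Jamal ∩ Quinn ∩ Emeka ∩ Ravi: ∅.
There is no time when everyone is free.
There is no common window, so the total is 0 minutes.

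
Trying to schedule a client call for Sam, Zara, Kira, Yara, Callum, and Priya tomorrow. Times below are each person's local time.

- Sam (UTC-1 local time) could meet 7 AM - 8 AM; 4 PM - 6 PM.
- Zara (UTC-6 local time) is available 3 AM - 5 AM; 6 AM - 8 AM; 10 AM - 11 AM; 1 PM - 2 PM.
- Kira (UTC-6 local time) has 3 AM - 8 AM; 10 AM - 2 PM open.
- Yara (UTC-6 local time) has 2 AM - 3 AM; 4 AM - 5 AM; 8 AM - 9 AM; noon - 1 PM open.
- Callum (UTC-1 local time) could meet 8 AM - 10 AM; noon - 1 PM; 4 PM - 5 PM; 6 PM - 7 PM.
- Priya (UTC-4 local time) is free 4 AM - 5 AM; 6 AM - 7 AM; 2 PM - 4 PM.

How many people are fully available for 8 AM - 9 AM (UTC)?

3

Sam in UTC: 08:00-09:00, 17:00-19:00 (add 1h to convert from UTC-1).
Zara in UTC: 09:00-11:00, 12:00-14:00, 16:00-17:00, 19:00-20:00 (add 6h to convert from UTC-6).
Kira in UTC: 09:00-14:00, 16:00-20:00 (add 6h to convert from UTC-6).
Yara in UTC: 08:00-09:00, 10:00-11:00, 14:00-15:00, 18:00-19:00 (add 6h to convert from UTC-6).
Callum in UTC: 09:00-11:00, 13:00-14:00, 17:00-18:00, 19:00-20:00 (add 1h to convert from UTC-1).
Priya in UTC: 08:00-09:00, 10:00-11:00, 18:00-20:00 (add 4h to convert from UTC-4).
Sam, Yara, and Priya can make the full 08:00-09:00 slot — that's 3.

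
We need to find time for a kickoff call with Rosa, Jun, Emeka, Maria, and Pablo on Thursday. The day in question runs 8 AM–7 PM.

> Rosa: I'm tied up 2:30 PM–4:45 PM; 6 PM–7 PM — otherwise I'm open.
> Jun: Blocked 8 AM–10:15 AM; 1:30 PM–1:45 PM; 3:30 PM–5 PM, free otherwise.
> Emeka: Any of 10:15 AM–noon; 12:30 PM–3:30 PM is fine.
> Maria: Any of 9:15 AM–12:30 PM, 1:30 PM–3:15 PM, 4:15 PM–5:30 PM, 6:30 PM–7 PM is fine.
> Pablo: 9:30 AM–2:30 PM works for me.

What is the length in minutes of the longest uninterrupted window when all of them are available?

105

Rosa free: 08:00-14:30, 16:45-18:00 (invert busy blocks within the working day).
Jun free: 10:15-13:30, 13:45-15:30, 17:00-19:00 (invert busy blocks within the working day).
Emeka free: 10:15-12:00, 12:30-15:30.
Maria free: 09:15-12:30, 13:30-15:15, 16:15-17:30, 18:30-19:00.
Pablo free: 09:30-14:30.
Rosa ∩ Jun: 10:15-13:30, 13:45-14:30, 17:00-18:00.
Rosa ∩ Jun ∩ Emeka: 10:15-12:00, 12:30-13:30, 13:45-14:30.
Rosa ∩ Jun ∩ Emeka ∩ Maria: 10:15-12:00, 13:45-14:30.
Rosa ∩ Jun ∩ Emeka ∩ Maria ∩ Pablo: 10:15-12:00, 13:45-14:30.
So the common availability across everyone is 10:15-12:00, 13:45-14:30.
The longest is 10:15-12:00 at 105 minutes.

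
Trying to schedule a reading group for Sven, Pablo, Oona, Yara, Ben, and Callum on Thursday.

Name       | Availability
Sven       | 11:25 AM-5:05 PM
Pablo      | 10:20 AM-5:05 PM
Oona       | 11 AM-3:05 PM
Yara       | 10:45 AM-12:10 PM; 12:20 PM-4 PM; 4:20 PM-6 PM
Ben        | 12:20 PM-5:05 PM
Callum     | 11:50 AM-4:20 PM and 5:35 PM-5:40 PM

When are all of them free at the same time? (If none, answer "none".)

12:20-15:05

Sven ∩ Pablo: 11:25-17:05.
Sven ∩ Pablo ∩ Oona: 11:25-15:05.
Sven ∩ Pablo ∩ Oona ∩ Yara: 11:25-12:10, 12:20-15:05.
Sven ∩ Pablo ∩ Oona ∩ Yara ∩ Ben: 12:20-15:05.
Sven ∩ Pablo ∩ Oona ∩ Yara ∩ Ben ∩ Callum: 12:20-15:05.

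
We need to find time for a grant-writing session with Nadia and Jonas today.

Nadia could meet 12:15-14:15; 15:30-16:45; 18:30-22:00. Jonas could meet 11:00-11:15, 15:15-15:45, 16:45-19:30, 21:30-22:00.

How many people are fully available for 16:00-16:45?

1

Nadia can make the full 16:00-16:45 slot — that's 1.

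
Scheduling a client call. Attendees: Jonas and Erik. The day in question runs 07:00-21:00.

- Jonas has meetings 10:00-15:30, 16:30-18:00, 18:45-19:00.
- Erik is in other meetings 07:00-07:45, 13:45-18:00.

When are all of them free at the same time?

07:45-10:00, 18:00-18:45, 19:00-21:00

Jonas free: 07:00-10:00, 15:30-16:30, 18:00-18:45, 19:00-21:00 (invert busy blocks within the working day).
Erik free: 07:45-13:45, 18:00-21:00 (invert busy blocks within the working day).
Jonas ∩ Erik: 07:45-10:00, 18:00-18:45, 19:00-21:00.
Those are the intersection windows.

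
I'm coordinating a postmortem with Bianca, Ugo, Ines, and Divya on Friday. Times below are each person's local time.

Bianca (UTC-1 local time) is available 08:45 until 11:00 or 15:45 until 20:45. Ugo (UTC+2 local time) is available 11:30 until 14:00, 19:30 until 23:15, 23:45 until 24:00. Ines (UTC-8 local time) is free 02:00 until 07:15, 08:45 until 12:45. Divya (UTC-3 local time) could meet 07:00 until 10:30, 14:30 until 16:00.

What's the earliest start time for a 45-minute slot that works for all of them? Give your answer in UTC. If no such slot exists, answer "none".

10:00

Bianca in UTC: 09:45-12:00, 16:45-21:45 (add 1h to convert from UTC-1).
Ugo in UTC: 09:30-12:00, 17:30-21:15, 21:45-22:00 (subtract 2h to convert from UTC+2).
Ines in UTC: 10:00-15:15, 16:45-20:45 (add 8h to convert from UTC-8).
Divya in UTC: 10:00-13:30, 17:30-19:00 (add 3h to convert from UTC-3).
Bianca ∩ Ugo: 09:45-12:00, 17:30-21:15.
Bianca ∩ Ugo ∩ Ines: 10:00-12:00, 17:30-20:45.
Bianca ∩ Ugo ∩ Ines ∩ Divya: 10:00-12:00, 17:30-19:00.
The first common window of at least 45 minutes is 10:00-12:00, so the earliest start is 10:00.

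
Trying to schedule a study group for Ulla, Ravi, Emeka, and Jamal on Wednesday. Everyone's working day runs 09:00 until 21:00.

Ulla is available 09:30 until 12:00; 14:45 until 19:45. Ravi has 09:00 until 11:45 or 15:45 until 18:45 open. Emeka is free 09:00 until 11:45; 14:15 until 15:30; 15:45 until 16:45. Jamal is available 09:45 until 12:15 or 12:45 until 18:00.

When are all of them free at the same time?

Ulla ∩ Ravi: 09:30-11:45, 15:45-18:45.
Ulla ∩ Ravi ∩ Emeka: 09:30-11:45, 15:45-16:45.
Ulla ∩ Ravi ∩ Emeka ∩ Jamal: 09:45-11:45, 15:45-16:45.

09:45-11:45, 15:45-16:45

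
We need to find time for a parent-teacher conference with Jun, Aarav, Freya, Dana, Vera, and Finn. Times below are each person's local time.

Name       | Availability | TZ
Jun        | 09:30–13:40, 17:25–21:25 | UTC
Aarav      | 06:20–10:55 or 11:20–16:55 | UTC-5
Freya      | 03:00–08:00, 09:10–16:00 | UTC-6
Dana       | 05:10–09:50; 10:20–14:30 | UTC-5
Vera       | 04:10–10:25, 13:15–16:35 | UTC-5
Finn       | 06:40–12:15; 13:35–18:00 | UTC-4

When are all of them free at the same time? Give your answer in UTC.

11:20-13:40, 18:15-19:30

Jun in UTC: 09:30-13:40, 17:25-21:25.
Aarav in UTC: 11:20-15:55, 16:20-21:55 (add 5h to convert from UTC-5).
Freya in UTC: 09:00-14:00, 15:10-22:00 (add 6h to convert from UTC-6).
Dana in UTC: 10:10-14:50, 15:20-19:30 (add 5h to convert from UTC-5).
Vera in UTC: 09:10-15:25, 18:15-21:35 (add 5h to convert from UTC-5).
Finn in UTC: 10:40-16:15, 17:35-22:00 (add 4h to convert from UTC-4).
Jun ∩ Aarav: 11:20-13:40, 17:25-21:25.
Jun ∩ Aarav ∩ Freya: 11:20-13:40, 17:25-21:25.
Jun ∩ Aarav ∩ Freya ∩ Dana: 11:20-13:40, 17:25-19:30.
Jun ∩ Aarav ∩ Freya ∩ Dana ∩ Vera: 11:20-13:40, 18:15-19:30.
Jun ∩ Aarav ∩ Freya ∩ Dana ∩ Vera ∩ Finn: 11:20-13:40, 18:15-19:30.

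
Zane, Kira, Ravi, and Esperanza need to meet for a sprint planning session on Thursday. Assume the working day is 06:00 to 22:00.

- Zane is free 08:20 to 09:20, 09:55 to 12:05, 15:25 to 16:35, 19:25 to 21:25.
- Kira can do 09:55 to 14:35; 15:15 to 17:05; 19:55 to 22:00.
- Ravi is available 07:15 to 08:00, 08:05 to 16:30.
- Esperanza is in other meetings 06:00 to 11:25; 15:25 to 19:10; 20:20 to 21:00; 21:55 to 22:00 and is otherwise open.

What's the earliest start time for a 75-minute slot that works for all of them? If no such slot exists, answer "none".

none

Zane free: 08:20-09:20, 09:55-12:05, 15:25-16:35, 19:25-21:25.
Kira free: 09:55-14:35, 15:15-17:05, 19:55-22:00.
Ravi free: 07:15-08:00, 08:05-16:30.
Esperanza free: 11:25-15:25, 19:10-20:20, 21:00-21:55 (invert busy blocks within the working day).
Zane ∩ Kira: 09:55-12:05, 15:25-16:35, 19:55-21:25.
Zane ∩ Kira ∩ Ravi: 09:55-12:05, 15:25-16:30.
Zane ∩ Kira ∩ Ravi ∩ Esperanza: 11:25-12:05.
No common window is at least 75 minutes long.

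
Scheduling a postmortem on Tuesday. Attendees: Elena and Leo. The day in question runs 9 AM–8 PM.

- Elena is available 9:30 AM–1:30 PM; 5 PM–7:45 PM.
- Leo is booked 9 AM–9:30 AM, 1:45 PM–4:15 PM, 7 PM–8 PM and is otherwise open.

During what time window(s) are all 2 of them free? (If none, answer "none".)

09:30-13:30, 17:00-19:00

Elena free: 09:30-13:30, 17:00-19:45.
Leo free: 09:30-13:45, 16:15-19:00 (invert busy blocks within the working day).
Elena ∩ Leo: 09:30-13:30, 17:00-19:00.
Those are the intersection windows.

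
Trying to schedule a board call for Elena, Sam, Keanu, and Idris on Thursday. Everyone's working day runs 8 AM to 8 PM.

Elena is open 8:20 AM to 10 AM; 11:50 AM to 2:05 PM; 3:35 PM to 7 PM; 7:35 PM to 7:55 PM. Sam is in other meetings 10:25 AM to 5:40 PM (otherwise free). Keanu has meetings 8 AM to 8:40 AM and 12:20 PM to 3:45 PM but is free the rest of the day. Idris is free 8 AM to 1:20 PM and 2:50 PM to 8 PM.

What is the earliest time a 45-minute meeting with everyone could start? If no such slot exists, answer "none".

08:40

Elena free: 08:20-10:00, 11:50-14:05, 15:35-19:00, 19:35-19:55.
Sam free: 08:00-10:25, 17:40-20:00 (invert busy blocks within the working day).
Keanu free: 08:40-12:20, 15:45-20:00 (invert busy blocks within the working day).
Idris free: 08:00-13:20, 14:50-20:00.
Elena ∩ Sam: 08:20-10:00, 17:40-19:00, 19:35-19:55.
Elena ∩ Sam ∩ Keanu: 08:40-10:00, 17:40-19:00, 19:35-19:55.
Elena ∩ Sam ∩ Keanu ∩ Idris: 08:40-10:00, 17:40-19:00, 19:35-19:55.
The first common window of at least 45 minutes is 08:40-10:00, so the earliest start is 08:40.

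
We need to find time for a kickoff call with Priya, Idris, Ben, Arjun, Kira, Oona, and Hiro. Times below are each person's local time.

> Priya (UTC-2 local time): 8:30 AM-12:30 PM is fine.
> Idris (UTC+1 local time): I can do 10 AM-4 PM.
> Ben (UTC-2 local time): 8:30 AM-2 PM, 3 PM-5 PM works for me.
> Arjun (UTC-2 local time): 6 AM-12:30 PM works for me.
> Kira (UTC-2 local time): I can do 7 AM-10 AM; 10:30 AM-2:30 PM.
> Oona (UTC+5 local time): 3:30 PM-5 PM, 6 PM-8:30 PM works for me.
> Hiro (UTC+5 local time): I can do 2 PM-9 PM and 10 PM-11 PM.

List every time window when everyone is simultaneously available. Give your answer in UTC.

Priya in UTC: 10:30-14:30 (add 2h to convert from UTC-2).
Idris in UTC: 09:00-15:00 (subtract 1h to convert from UTC+1).
Ben in UTC: 10:30-16:00, 17:00-19:00 (add 2h to convert from UTC-2).
Arjun in UTC: 08:00-14:30 (add 2h to convert from UTC-2).
Kira in UTC: 09:00-12:00, 12:30-16:30 (add 2h to convert from UTC-2).
Oona in UTC: 10:30-12:00, 13:00-15:30 (subtract 5h to convert from UTC+5).
Hiro in UTC: 09:00-16:00, 17:00-18:00 (subtract 5h to convert from UTC+5).
Priya ∩ Idris: 10:30-14:30.
Priya ∩ Idris ∩ Ben: 10:30-14:30.
Priya ∩ Idris ∩ Ben ∩ Arjun: 10:30-14:30.
Priya ∩ Idris ∩ Ben ∩ Arjun ∩ Kira: 10:30-12:00, 12:30-14:30.
Priya ∩ Idris ∩ Ben ∩ Arjun ∩ Kira ∩ Oona: 10:30-12:00, 13:00-14:30.
Priya ∩ Idris ∩ Ben ∩ Arjun ∩ Kira ∩ Oona ∩ Hiro: 10:30-12:00, 13:00-14:30.

10:30-12:00, 13:00-14:30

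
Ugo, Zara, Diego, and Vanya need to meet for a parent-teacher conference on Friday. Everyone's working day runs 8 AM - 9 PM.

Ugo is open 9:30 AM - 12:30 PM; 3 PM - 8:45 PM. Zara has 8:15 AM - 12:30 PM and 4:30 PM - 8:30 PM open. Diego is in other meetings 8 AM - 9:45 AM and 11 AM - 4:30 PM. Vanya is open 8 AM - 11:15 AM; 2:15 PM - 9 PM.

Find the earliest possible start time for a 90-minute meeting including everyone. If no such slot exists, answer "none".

Ugo free: 09:30-12:30, 15:00-20:45.
Zara free: 08:15-12:30, 16:30-20:30.
Diego free: 09:45-11:00, 16:30-21:00 (invert busy blocks within the working day).
Vanya free: 08:00-11:15, 14:15-21:00.
Ugo ∩ Zara: 09:30-12:30, 16:30-20:30.
Ugo ∩ Zara ∩ Diego: 09:45-11:00, 16:30-20:30.
Ugo ∩ Zara ∩ Diego ∩ Vanya: 09:45-11:00, 16:30-20:30.
The first common window of at least 90 minutes is 16:30-20:30, so the earliest start is 16:30.

16:30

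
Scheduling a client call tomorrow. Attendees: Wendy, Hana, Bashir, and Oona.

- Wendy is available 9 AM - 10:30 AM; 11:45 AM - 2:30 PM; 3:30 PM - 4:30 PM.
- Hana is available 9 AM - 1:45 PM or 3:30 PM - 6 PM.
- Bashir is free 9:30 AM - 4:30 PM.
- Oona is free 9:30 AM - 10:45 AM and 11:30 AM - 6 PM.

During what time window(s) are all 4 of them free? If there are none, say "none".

Wendy ∩ Hana: 09:00-10:30, 11:45-13:45, 15:30-16:30.
Wendy ∩ Hana ∩ Bashir: 09:30-10:30, 11:45-13:45, 15:30-16:30.
Wendy ∩ Hana ∩ Bashir ∩ Oona: 09:30-10:30, 11:45-13:45, 15:30-16:30.
Those are the intersection windows.

09:30-10:30, 11:45-13:45, 15:30-16:30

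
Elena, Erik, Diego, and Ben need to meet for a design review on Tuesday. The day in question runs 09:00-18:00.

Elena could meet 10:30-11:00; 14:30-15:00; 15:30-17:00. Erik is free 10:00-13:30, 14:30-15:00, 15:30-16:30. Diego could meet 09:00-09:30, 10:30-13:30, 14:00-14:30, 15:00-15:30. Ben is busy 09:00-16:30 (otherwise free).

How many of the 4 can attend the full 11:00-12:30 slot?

Elena free: 10:30-11:00, 14:30-15:00, 15:30-17:00.
Erik free: 10:00-13:30, 14:30-15:00, 15:30-16:30.
Diego free: 09:00-09:30, 10:30-13:30, 14:00-14:30, 15:00-15:30.
Ben free: 16:30-18:00 (invert busy blocks within the working day).
Erik and Diego can make the full 11:00-12:30 slot — that's 2.

2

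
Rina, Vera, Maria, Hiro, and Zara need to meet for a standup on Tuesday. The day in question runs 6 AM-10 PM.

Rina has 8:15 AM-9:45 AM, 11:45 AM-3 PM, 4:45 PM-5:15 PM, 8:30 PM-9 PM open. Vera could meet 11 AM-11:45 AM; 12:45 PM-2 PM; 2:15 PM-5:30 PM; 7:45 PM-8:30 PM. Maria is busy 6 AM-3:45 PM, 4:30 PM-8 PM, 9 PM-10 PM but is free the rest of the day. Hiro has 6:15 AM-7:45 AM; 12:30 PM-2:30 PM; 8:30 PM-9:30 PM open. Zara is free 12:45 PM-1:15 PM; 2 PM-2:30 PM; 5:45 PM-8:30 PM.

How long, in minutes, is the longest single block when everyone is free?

0

Rina free: 08:15-09:45, 11:45-15:00, 16:45-17:15, 20:30-21:00.
Vera free: 11:00-11:45, 12:45-14:00, 14:15-17:30, 19:45-20:30.
Maria free: 15:45-16:30, 20:00-21:00 (invert busy blocks within the working day).
Hiro free: 06:15-07:45, 12:30-14:30, 20:30-21:30.
Zara free: 12:45-13:15, 14:00-14:30, 17:45-20:30.
Rina ∩ Vera: 12:45-14:00, 14:15-15:00, 16:45-17:15.
Rina ∩ Vera ∩ Maria: ∅.
Rina ∩ Vera ∩ Maria ∩ Hiro: ∅.
Rina ∩ Vera ∩ Maria ∩ Hiro ∩ Zara: ∅.
There is no time when everyone is free.
No common window exists, so the longest block is 0 minutes.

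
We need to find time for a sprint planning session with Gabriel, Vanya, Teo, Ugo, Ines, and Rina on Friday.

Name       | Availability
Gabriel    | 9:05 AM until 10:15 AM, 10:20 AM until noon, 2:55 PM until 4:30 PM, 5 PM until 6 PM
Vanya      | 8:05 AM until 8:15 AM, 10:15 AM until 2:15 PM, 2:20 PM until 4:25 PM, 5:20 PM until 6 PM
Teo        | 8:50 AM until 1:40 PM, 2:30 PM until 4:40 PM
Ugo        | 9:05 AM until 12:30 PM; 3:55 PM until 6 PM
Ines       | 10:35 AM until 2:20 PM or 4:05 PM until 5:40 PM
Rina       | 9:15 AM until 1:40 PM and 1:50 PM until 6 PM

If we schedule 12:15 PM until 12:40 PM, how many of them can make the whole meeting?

Vanya, Teo, Ines, and Rina can make the full 12:15-12:40 slot — that's 4.

4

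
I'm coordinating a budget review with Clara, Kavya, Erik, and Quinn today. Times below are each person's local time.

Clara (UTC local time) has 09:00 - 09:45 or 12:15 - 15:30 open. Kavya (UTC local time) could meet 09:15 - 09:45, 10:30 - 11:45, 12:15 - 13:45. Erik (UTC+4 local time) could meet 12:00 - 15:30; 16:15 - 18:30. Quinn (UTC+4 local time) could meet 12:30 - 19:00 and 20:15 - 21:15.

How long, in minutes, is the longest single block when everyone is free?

Clara in UTC: 09:00-09:45, 12:15-15:30.
Kavya in UTC: 09:15-09:45, 10:30-11:45, 12:15-13:45.
Erik in UTC: 08:00-11:30, 12:15-14:30 (subtract 4h to convert from UTC+4).
Quinn in UTC: 08:30-15:00, 16:15-17:15 (subtract 4h to convert from UTC+4).
Clara ∩ Kavya: 09:15-09:45, 12:15-13:45.
Clara ∩ Kavya ∩ Erik: 09:15-09:45, 12:15-13:45.
Clara ∩ Kavya ∩ Erik ∩ Quinn: 09:15-09:45, 12:15-13:45.
So the common availability across everyone is 09:15-09:45, 12:15-13:45.
The longest is 12:15-13:45 at 90 minutes.

90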